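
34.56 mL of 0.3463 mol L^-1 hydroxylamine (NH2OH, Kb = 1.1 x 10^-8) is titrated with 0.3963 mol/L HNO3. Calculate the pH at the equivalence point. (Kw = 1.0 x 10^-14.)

n(NH2OH) = 0.3463 x 0.03456 = 0.01197 mol; V(HNO3) at equivalence = 0.01197/0.3963 = 0.03020 L.
At equivalence the base is fully converted to NH3OH+; total volume = 0.06476 L, so [NH3OH+] = 0.01197/0.06476 = 0.1848 M.
Ka(NH3OH+) = Kw/Kb = 1.0e-14 / 1.1 x 10^-8 = 9.09e-7.
[H^+] = sqrt(Ka x [NH3OH+]) = sqrt(9.09e-7 x 0.1848) = 0.000410 M.
pH = -log(0.000410) = 3.39.

3.39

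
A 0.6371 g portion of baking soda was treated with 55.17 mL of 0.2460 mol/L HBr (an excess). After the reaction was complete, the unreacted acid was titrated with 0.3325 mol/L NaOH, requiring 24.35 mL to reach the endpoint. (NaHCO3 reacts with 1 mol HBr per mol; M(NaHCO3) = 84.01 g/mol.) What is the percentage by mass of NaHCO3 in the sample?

Total n(HBr) added = 0.2460 x 0.05517 = 0.01357 mol.
n(NaOH) used = 0.3325 x 0.02435 = 0.008096 mol, which equals the excess n(HBr).
So n(HBr) consumed by the sample = 0.01357 - 0.008096 = 0.005475 mol.
n(NaHCO3) = 0.005475 / 1 = 0.005475 mol.
mass NaHCO3 = 0.005475 x 84.01 = 0.4600 g, so %NaHCO3 = 0.4600/0.6371 x 100 = 72.2%.

72.2%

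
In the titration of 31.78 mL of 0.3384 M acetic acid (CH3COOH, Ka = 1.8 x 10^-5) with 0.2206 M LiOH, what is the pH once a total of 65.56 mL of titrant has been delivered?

12.58

n(acid) = 0.3384 x 0.03178 = 0.01075 mol; n(LiOH) added = 0.2206 x 0.06556 = 0.01446 mol.
Base is in excess by 0.01446 - 0.01075 = 0.003708 mol in a total volume of 0.09734 L.
[OH^-] = 0.003708/0.09734 = 0.03810 M, so pOH = 1.42 and pH = 14.00 - 1.42 = 12.58.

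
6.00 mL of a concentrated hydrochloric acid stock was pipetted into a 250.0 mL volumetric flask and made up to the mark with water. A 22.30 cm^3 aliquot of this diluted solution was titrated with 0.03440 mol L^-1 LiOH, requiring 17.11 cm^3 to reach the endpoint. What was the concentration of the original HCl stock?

1.10 M

n(LiOH) = 0.03440 x 0.01711 = 0.0005886 mol.
n(HCl) in the aliquot = 0.0005886 mol.
[diluted HCl] = 0.0005886 / 0.02230 = 0.02639 M.
Dilution factor = 250.0/6.000 = 41.67, so [stock] = 0.02639 x 41.67 = 1.10 M.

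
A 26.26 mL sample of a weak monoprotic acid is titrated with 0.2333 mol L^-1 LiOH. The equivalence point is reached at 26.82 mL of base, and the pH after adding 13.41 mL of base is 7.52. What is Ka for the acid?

13.41 mL is half of the equivalence volume, so this is the half-equivalence point where [HA] = [A^-].
At half-equivalence pH = pKa, so pKa = 7.52.
Ka = 10^(-7.52) = 3.0 x 10^-8.

3.0 x 10^-8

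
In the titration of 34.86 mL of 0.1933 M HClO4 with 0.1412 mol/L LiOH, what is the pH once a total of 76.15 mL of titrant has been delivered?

n(acid) = 0.1933 x 0.03486 = 0.006738 mol; n(LiOH) added = 0.1412 x 0.07615 = 0.01075 mol.
Base is in excess by 0.01075 - 0.006738 = 0.004014 mol in a total volume of 0.1110 L.
[OH^-] = 0.004014/0.1110 = 0.03616 M, so pOH = 1.44 and pH = 14.00 - 1.44 = 12.56.

12.56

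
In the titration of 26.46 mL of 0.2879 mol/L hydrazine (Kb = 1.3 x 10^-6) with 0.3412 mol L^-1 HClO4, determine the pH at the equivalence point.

4.46

n(N2H4) = 0.2879 x 0.02646 = 0.007618 mol; V(HClO4) at equivalence = 0.007618/0.3412 = 0.02233 L.
At equivalence the base is fully converted to N2H5+; total volume = 0.04879 L, so [N2H5+] = 0.007618/0.04879 = 0.1561 M.
Ka(N2H5+) = Kw/Kb = 1.0e-14 / 1.3 x 10^-6 = 7.69e-9.
[H^+] = sqrt(Ka x [N2H5+]) = sqrt(7.69e-9 x 0.1561) = 3.47e-5 M.
pH = -log(3.47e-5) = 4.46.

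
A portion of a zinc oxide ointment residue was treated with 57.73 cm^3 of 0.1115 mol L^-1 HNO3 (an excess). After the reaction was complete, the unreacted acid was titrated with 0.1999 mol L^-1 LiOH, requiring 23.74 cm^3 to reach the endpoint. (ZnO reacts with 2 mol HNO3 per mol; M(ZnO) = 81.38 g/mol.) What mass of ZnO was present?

0.0688 g

Total n(HNO3) added = 0.1115 x 0.05773 = 0.006437 mol.
n(LiOH) used = 0.1999 x 0.02374 = 0.004746 mol, which equals the excess n(HNO3).
So n(HNO3) consumed by the sample = 0.006437 - 0.004746 = 0.001691 mol.
n(ZnO) = 0.001691 / 2 = 0.0008456 mol.
mass = 0.0008456 mol x 81.38 g/mol = 0.0688 g.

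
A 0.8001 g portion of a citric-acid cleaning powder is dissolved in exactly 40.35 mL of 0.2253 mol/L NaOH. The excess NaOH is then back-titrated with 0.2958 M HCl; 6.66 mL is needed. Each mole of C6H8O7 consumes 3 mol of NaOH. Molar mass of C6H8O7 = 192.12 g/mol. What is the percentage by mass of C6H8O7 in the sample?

57.0%

Total n(NaOH) added = 0.2253 x 0.04035 = 0.009091 mol.
n(HCl) used = 0.2958 x 0.006660 = 0.001970 mol, which equals the excess n(NaOH).
So n(NaOH) consumed by the sample = 0.009091 - 0.001970 = 0.007121 mol.
n(C6H8O7) = 0.007121 / 3 = 0.002374 mol.
mass C6H8O7 = 0.002374 x 192.12 = 0.4560 g, so %C6H8O7 = 0.4560/0.8001 x 100 = 57.0%.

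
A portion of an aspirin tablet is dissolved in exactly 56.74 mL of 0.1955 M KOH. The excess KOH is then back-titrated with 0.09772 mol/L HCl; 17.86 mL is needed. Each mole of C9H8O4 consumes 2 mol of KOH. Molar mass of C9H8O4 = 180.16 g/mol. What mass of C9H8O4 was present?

0.842 g

Total n(KOH) added = 0.1955 x 0.05674 = 0.01109 mol.
n(HCl) used = 0.09772 x 0.01786 = 0.001745 mol, which equals the excess n(KOH).
So n(KOH) consumed by the sample = 0.01109 - 0.001745 = 0.009347 mol.
n(C9H8O4) = 0.009347 / 2 = 0.004674 mol.
mass = 0.004674 mol x 180.16 g/mol = 0.842 g.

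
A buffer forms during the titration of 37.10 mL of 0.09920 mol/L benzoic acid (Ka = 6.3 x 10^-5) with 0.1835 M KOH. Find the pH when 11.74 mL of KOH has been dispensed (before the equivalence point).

Initial n(C6H5COOH) = 0.09920 x 0.03710 = 0.003680 mol.
n(KOH) added = 0.1835 x 0.01174 = 0.002154 mol, converting that many moles of C6H5COOH to C6H5COO-.
Remaining n(C6H5COOH) = 0.001526 mol; n(C6H5COO-) = 0.002154 mol.
By Henderson-Hasselbalch, pH = pKa + log([A^-]/[HA]) = 4.20 + log(0.002154/0.001526) = 4.20 + (+0.15) = 4.35.

4.35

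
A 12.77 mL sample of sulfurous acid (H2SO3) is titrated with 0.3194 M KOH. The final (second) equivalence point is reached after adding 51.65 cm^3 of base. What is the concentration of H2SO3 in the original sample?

n(KOH) = 0.3194 x 0.05165 = 0.01650 mol.
At the final (second) equivalence point, 2 mol OH^- react per mol H2SO3, so n(H2SO3) = 0.01650 / 2 = 0.008249 mol.
[H2SO3] = 0.008249 / 0.01277 L = 0.646 M.

0.646 M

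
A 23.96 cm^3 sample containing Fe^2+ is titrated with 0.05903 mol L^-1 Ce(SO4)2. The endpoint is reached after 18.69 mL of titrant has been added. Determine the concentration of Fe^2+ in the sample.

n(Ce(SO4)2) = 0.05903 x 0.01869 = 0.001103 mol.
From the balanced equation, 1 mol Ce(SO4)2 reacts with 1 mol Fe^2+, so n(Fe^2+) = 0.001103 x 1/1 = 0.001103 mol.
[Fe^2+] = 0.001103 / 0.02396 L = 0.0460 M.

0.0460 M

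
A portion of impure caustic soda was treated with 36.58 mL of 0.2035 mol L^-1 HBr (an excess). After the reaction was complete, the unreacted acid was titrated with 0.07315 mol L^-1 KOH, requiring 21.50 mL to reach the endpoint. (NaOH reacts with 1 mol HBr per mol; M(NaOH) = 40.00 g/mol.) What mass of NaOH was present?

Total n(HBr) added = 0.2035 x 0.03658 = 0.007444 mol.
n(KOH) used = 0.07315 x 0.02150 = 0.001573 mol, which equals the excess n(HBr).
So n(HBr) consumed by the sample = 0.007444 - 0.001573 = 0.005871 mol.
n(NaOH) = 0.005871 / 1 = 0.005871 mol.
mass = 0.005871 mol x 40.00 g/mol = 0.235 g.

0.235 g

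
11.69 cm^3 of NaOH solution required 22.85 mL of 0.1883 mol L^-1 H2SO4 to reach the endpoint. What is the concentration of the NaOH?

n(H2SO4) delivered = 0.1883 x 0.02285 = 0.004303 mol.
The reaction is 2 NaOH + 1 H2SO4, so n(NaOH) = 0.004303 x 2/1 = 0.008605 mol.
[NaOH] = 0.008605 mol / 0.01169 L = 0.736 M.

0.736 M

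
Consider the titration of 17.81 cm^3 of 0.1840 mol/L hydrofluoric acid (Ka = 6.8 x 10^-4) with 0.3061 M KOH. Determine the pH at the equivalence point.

n(HF) = 0.1840 x 0.01781 = 0.003277 mol; V(KOH) at equivalence = 0.003277/0.3061 = 0.01071 L.
At equivalence all the acid is converted to F-; total volume = 0.01781 + 0.01071 = 0.02852 L, so [F-] = 0.003277/0.02852 = 0.1149 M.
Kb = Kw/Ka = 1.0e-14 / 6.8 x 10^-4 = 1.47e-11.
[OH^-] = sqrt(Kb x [F-]) = sqrt(1.47e-11 x 0.1149) = 1.30e-6 M.
pOH = 5.89, so pH = 14.00 - 5.89 = 8.11.

8.11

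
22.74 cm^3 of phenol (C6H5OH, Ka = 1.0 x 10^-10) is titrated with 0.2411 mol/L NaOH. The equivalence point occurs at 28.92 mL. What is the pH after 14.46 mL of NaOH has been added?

14.46 mL is exactly half the equivalence volume (28.92/2), i.e. the half-equivalence point.
There, n(HA) = n(A^-), so pH = pKa = -log(1.0 x 10^-10) = 10.00.

10.00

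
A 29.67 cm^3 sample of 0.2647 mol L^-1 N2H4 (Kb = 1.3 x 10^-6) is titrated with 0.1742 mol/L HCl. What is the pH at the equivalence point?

n(N2H4) = 0.2647 x 0.02967 = 0.007854 mol; V(HCl) at equivalence = 0.007854/0.1742 = 0.04508 L.
At equivalence the base is fully converted to N2H5+; total volume = 0.07475 L, so [N2H5+] = 0.007854/0.07475 = 0.1051 M.
Ka(N2H5+) = Kw/Kb = 1.0e-14 / 1.3 x 10^-6 = 7.69e-9.
[H^+] = sqrt(Ka x [N2H5+]) = sqrt(7.69e-9 x 0.1051) = 2.84e-5 M.
pH = -log(2.84e-5) = 4.55.

4.55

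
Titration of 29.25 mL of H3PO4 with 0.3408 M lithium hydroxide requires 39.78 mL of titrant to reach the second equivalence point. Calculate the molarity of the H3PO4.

0.232 M

n(LiOH) = 0.3408 x 0.03978 = 0.01356 mol.
At the second equivalence point, 2 mol OH^- react per mol H3PO4, so n(H3PO4) = 0.01356 / 2 = 0.006779 mol.
[H3PO4] = 0.006779 / 0.02925 L = 0.232 M.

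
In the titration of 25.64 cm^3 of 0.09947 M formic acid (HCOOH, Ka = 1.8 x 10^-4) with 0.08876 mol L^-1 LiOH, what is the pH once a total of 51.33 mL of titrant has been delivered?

12.42

n(acid) = 0.09947 x 0.02564 = 0.002550 mol; n(LiOH) added = 0.08876 x 0.05133 = 0.004556 mol.
Base is in excess by 0.004556 - 0.002550 = 0.002006 mol in a total volume of 0.07697 L.
[OH^-] = 0.002006/0.07697 = 0.02606 M, so pOH = 1.58 and pH = 14.00 - 1.58 = 12.42.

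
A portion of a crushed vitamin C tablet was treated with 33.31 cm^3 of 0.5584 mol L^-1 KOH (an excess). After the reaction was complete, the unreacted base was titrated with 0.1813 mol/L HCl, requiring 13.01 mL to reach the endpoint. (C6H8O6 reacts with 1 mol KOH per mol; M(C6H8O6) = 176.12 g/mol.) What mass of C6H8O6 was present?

Total n(KOH) added = 0.5584 x 0.03331 = 0.01860 mol.
n(HCl) used = 0.1813 x 0.01301 = 0.002359 mol, which equals the excess n(KOH).
So n(KOH) consumed by the sample = 0.01860 - 0.002359 = 0.01624 mol.
n(C6H8O6) = 0.01624 / 1 = 0.01624 mol.
mass = 0.01624 mol x 176.12 g/mol = 2.86 g.

2.86 g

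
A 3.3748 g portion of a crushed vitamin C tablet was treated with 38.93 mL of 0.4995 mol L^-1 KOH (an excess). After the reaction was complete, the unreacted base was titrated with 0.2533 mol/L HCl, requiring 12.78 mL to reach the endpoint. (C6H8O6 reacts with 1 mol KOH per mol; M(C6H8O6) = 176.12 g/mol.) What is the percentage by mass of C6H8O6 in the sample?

Total n(KOH) added = 0.4995 x 0.03893 = 0.01945 mol.
n(HCl) used = 0.2533 x 0.01278 = 0.003237 mol, which equals the excess n(KOH).
So n(KOH) consumed by the sample = 0.01945 - 0.003237 = 0.01621 mol.
n(C6H8O6) = 0.01621 / 1 = 0.01621 mol.
mass C6H8O6 = 0.01621 x 176.12 = 2.855 g, so %C6H8O6 = 2.855/3.3748 x 100 = 84.6%.

84.6%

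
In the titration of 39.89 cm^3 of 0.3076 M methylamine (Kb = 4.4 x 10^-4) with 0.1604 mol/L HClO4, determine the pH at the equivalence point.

n(CH3NH2) = 0.3076 x 0.03989 = 0.01227 mol; V(HClO4) at equivalence = 0.01227/0.1604 = 0.07650 L.
At equivalence the base is fully converted to CH3NH3+; total volume = 0.1164 L, so [CH3NH3+] = 0.01227/0.1164 = 0.1054 M.
Ka(CH3NH3+) = Kw/Kb = 1.0e-14 / 4.4 x 10^-4 = 2.27e-11.
[H^+] = sqrt(Ka x [CH3NH3+]) = sqrt(2.27e-11 x 0.1054) = 1.55e-6 M.
pH = -log(1.55e-6) = 5.81.

5.81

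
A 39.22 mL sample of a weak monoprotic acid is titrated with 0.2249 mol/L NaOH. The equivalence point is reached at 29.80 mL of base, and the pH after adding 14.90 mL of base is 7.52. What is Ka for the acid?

3.0 x 10^-8

14.90 mL is half of the equivalence volume, so this is the half-equivalence point where [HA] = [A^-].
At half-equivalence pH = pKa, so pKa = 7.52.
Ka = 10^(-7.52) = 3.0 x 10^-8.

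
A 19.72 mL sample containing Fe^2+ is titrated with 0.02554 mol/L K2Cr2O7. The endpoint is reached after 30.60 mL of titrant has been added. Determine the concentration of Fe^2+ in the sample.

0.238 M

n(K2Cr2O7) = 0.02554 x 0.03060 = 0.0007815 mol.
From the balanced equation, 1 mol K2Cr2O7 reacts with 6 mol Fe^2+, so n(Fe^2+) = 0.0007815 x 6/1 = 0.004689 mol.
[Fe^2+] = 0.004689 / 0.01972 L = 0.238 M.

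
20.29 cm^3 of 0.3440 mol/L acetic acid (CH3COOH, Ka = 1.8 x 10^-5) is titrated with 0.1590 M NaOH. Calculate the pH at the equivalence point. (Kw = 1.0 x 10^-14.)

8.89

n(CH3COOH) = 0.3440 x 0.02029 = 0.006980 mol; V(NaOH) at equivalence = 0.006980/0.1590 = 0.04390 L.
At equivalence all the acid is converted to CH3COO-; total volume = 0.02029 + 0.04390 = 0.06419 L, so [CH3COO-] = 0.006980/0.06419 = 0.1087 M.
Kb = Kw/Ka = 1.0e-14 / 1.8 x 10^-5 = 5.56e-10.
[OH^-] = sqrt(Kb x [CH3COO-]) = sqrt(5.56e-10 x 0.1087) = 7.77e-6 M.
pOH = 5.11, so pH = 14.00 - 5.11 = 8.89.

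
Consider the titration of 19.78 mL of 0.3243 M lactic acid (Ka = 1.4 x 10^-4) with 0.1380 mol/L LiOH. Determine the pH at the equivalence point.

n(HC3H5O3) = 0.3243 x 0.01978 = 0.006415 mol; V(LiOH) at equivalence = 0.006415/0.1380 = 0.04648 L.
At equivalence all the acid is converted to C3H5O3-; total volume = 0.01978 + 0.04648 = 0.06626 L, so [C3H5O3-] = 0.006415/0.06626 = 0.09681 M.
Kb = Kw/Ka = 1.0e-14 / 1.4 x 10^-4 = 7.14e-11.
[OH^-] = sqrt(Kb x [C3H5O3-]) = sqrt(7.14e-11 x 0.09681) = 2.63e-6 M.
pOH = 5.58, so pH = 14.00 - 5.58 = 8.42.

8.42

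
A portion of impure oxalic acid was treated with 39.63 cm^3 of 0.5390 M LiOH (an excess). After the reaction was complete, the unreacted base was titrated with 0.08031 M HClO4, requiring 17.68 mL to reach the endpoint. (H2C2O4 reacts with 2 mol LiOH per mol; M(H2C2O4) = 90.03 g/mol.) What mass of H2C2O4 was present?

0.898 g

Total n(LiOH) added = 0.5390 x 0.03963 = 0.02136 mol.
n(HClO4) used = 0.08031 x 0.01768 = 0.001420 mol, which equals the excess n(LiOH).
So n(LiOH) consumed by the sample = 0.02136 - 0.001420 = 0.01994 mol.
n(H2C2O4) = 0.01994 / 2 = 0.009970 mol.
mass = 0.009970 mol x 90.03 g/mol = 0.898 g.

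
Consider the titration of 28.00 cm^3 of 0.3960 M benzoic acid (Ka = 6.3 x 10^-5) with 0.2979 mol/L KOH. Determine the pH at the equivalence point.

n(C6H5COOH) = 0.3960 x 0.02800 = 0.01109 mol; V(KOH) at equivalence = 0.01109/0.2979 = 0.03722 L.
At equivalence all the acid is converted to C6H5COO-; total volume = 0.02800 + 0.03722 = 0.06522 L, so [C6H5COO-] = 0.01109/0.06522 = 0.1700 M.
Kb = Kw/Ka = 1.0e-14 / 6.3 x 10^-5 = 1.59e-10.
[OH^-] = sqrt(Kb x [C6H5COO-]) = sqrt(1.59e-10 x 0.1700) = 5.19e-6 M.
pOH = 5.28, so pH = 14.00 - 5.28 = 8.72.

8.72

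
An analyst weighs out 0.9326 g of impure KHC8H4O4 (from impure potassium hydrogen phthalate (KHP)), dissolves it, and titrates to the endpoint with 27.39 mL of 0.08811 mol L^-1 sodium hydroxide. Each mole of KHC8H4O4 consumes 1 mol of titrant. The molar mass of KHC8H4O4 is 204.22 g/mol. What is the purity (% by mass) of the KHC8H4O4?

n(NaOH) = 0.08811 x 0.02739 = 0.002413 mol.
n(KHC8H4O4) = 0.002413 / 1 = 0.002413 mol.
mass of KHC8H4O4 = 0.002413 x 204.22 = 0.4929 g.
% purity = 0.4929 / 0.9326 x 100 = 52.8%.

52.8%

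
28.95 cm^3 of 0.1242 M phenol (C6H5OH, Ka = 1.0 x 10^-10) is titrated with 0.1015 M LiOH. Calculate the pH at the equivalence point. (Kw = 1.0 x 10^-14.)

11.37

n(C6H5OH) = 0.1242 x 0.02895 = 0.003596 mol; V(LiOH) at equivalence = 0.003596/0.1015 = 0.03542 L.
At equivalence all the acid is converted to C6H5O-; total volume = 0.02895 + 0.03542 = 0.06437 L, so [C6H5O-] = 0.003596/0.06437 = 0.05585 M.
Kb = Kw/Ka = 1.0e-14 / 1.0 x 10^-10 = 0.000100.
[OH^-] = sqrt(Kb x [C6H5O-]) = sqrt(0.000100 x 0.05585) = 0.00236 M.
pOH = 2.63, so pH = 14.00 - 2.63 = 11.37.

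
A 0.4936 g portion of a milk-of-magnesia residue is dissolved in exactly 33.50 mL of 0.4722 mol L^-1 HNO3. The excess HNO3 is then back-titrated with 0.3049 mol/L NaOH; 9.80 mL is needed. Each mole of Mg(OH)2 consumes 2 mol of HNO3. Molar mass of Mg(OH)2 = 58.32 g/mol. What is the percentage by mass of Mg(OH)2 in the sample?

75.8%

Total n(HNO3) added = 0.4722 x 0.03350 = 0.01582 mol.
n(NaOH) used = 0.3049 x 0.009800 = 0.002988 mol, which equals the excess n(HNO3).
So n(HNO3) consumed by the sample = 0.01582 - 0.002988 = 0.01283 mol.
n(Mg(OH)2) = 0.01283 / 2 = 0.006415 mol.
mass Mg(OH)2 = 0.006415 x 58.32 = 0.3741 g, so %Mg(OH)2 = 0.3741/0.4936 x 100 = 75.8%.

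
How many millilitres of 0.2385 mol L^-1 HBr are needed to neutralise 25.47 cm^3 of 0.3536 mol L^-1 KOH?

37.8 mL

n(KOH) = 0.3536 mol/L x 0.02547 L = 0.009006 mol.
At equivalence n(HBr) = n(KOH) = 0.009006 mol.
V(HBr) = 0.009006 / 0.2385 = 0.03776 L = 37.8 mL.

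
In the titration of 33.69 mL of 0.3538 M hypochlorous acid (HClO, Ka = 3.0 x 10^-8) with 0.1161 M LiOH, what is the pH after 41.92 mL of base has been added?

Initial n(HClO) = 0.3538 x 0.03369 = 0.01192 mol.
n(LiOH) added = 0.1161 x 0.04192 = 0.004867 mol, converting that many moles of HClO to ClO-.
Remaining n(HClO) = 0.007053 mol; n(ClO-) = 0.004867 mol.
By Henderson-Hasselbalch, pH = pKa + log([A^-]/[HA]) = 7.52 + log(0.004867/0.007053) = 7.52 + (-0.16) = 7.36.

7.36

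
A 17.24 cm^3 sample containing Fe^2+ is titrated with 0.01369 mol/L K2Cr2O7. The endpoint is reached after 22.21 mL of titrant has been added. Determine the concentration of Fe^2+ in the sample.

n(K2Cr2O7) = 0.01369 x 0.02221 = 0.0003041 mol.
From the balanced equation, 1 mol K2Cr2O7 reacts with 6 mol Fe^2+, so n(Fe^2+) = 0.0003041 x 6/1 = 0.001824 mol.
[Fe^2+] = 0.001824 / 0.01724 L = 0.106 M.

0.106 M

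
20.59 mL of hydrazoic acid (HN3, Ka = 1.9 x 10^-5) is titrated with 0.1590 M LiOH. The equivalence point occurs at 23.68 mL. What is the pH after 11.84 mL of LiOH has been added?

4.72

11.84 mL is exactly half the equivalence volume (23.68/2), i.e. the half-equivalence point.
There, n(HA) = n(A^-), so pH = pKa = -log(1.9 x 10^-5) = 4.72.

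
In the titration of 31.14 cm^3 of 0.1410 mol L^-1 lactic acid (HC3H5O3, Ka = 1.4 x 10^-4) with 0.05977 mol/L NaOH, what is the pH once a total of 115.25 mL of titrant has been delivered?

n(acid) = 0.1410 x 0.03114 = 0.004391 mol; n(NaOH) added = 0.05977 x 0.1153 = 0.006888 mol.
Base is in excess by 0.006888 - 0.004391 = 0.002498 mol in a total volume of 0.1464 L.
[OH^-] = 0.002498/0.1464 = 0.01706 M, so pOH = 1.77 and pH = 14.00 - 1.77 = 12.23.

12.23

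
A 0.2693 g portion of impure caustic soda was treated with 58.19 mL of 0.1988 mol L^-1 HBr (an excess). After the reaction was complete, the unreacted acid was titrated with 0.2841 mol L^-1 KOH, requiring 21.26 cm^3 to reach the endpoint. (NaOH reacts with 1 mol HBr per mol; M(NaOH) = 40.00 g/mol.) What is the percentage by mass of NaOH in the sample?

82.1%

Total n(HBr) added = 0.1988 x 0.05819 = 0.01157 mol.
n(KOH) used = 0.2841 x 0.02126 = 0.006040 mol, which equals the excess n(HBr).
So n(HBr) consumed by the sample = 0.01157 - 0.006040 = 0.005528 mol.
n(NaOH) = 0.005528 / 1 = 0.005528 mol.
mass NaOH = 0.005528 x 40.00 = 0.2211 g, so %NaOH = 0.2211/0.2693 x 100 = 82.1%.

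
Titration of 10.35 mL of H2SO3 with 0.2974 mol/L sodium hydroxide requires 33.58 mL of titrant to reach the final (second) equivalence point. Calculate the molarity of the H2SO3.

n(NaOH) = 0.2974 x 0.03358 = 0.009987 mol.
At the final (second) equivalence point, 2 mol OH^- react per mol H2SO3, so n(H2SO3) = 0.009987 / 2 = 0.004993 mol.
[H2SO3] = 0.004993 / 0.01035 L = 0.482 M.

0.482 M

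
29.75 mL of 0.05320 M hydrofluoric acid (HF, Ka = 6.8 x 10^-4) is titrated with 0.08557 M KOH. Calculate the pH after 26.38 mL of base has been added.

n(acid) = 0.05320 x 0.02975 = 0.001583 mol; n(KOH) added = 0.08557 x 0.02638 = 0.002257 mol.
Base is in excess by 0.002257 - 0.001583 = 0.0006746 mol in a total volume of 0.05613 L.
[OH^-] = 0.0006746/0.05613 = 0.01202 M, so pOH = 1.92 and pH = 14.00 - 1.92 = 12.08.

12.08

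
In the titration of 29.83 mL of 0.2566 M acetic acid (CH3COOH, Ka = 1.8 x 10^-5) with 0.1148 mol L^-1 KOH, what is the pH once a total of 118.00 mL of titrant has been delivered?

12.60

n(acid) = 0.2566 x 0.02983 = 0.007654 mol; n(KOH) added = 0.1148 x 0.1180 = 0.01355 mol.
Base is in excess by 0.01355 - 0.007654 = 0.005892 mol in a total volume of 0.1478 L.
[OH^-] = 0.005892/0.1478 = 0.03986 M, so pOH = 1.40 and pH = 14.00 - 1.40 = 12.60.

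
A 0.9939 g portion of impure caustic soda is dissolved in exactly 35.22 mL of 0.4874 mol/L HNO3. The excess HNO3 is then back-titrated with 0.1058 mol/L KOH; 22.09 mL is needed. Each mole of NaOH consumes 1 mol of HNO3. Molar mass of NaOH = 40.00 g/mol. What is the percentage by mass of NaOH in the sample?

59.7%

Total n(HNO3) added = 0.4874 x 0.03522 = 0.01717 mol.
n(KOH) used = 0.1058 x 0.02209 = 0.002337 mol, which equals the excess n(HNO3).
So n(HNO3) consumed by the sample = 0.01717 - 0.002337 = 0.01483 mol.
n(NaOH) = 0.01483 / 1 = 0.01483 mol.
mass NaOH = 0.01483 x 40.00 = 0.5932 g, so %NaOH = 0.5932/0.9939 x 100 = 59.7%.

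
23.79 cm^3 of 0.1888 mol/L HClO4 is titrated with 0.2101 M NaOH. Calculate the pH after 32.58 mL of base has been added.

n(acid) = 0.1888 x 0.02379 = 0.004492 mol; n(NaOH) added = 0.2101 x 0.03258 = 0.006845 mol.
Base is in excess by 0.006845 - 0.004492 = 0.002354 mol in a total volume of 0.05637 L.
[OH^-] = 0.002354/0.05637 = 0.04175 M, so pOH = 1.38 and pH = 14.00 - 1.38 = 12.62.

12.62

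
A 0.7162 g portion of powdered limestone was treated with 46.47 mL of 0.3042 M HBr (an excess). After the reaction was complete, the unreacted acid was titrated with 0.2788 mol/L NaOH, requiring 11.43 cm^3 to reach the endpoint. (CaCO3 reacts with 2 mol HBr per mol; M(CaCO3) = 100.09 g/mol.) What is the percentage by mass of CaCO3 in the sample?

Total n(HBr) added = 0.3042 x 0.04647 = 0.01414 mol.
n(NaOH) used = 0.2788 x 0.01143 = 0.003187 mol, which equals the excess n(HBr).
So n(HBr) consumed by the sample = 0.01414 - 0.003187 = 0.01095 mol.
n(CaCO3) = 0.01095 / 2 = 0.005475 mol.
mass CaCO3 = 0.005475 x 100.09 = 0.5480 g, so %CaCO3 = 0.5480/0.7162 x 100 = 76.5%.

76.5%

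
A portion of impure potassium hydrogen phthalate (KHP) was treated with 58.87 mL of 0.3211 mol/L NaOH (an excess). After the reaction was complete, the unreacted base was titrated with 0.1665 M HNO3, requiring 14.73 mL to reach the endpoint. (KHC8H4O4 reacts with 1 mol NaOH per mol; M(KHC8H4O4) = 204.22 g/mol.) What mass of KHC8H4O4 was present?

Total n(NaOH) added = 0.3211 x 0.05887 = 0.01890 mol.
n(HNO3) used = 0.1665 x 0.01473 = 0.002453 mol, which equals the excess n(NaOH).
So n(NaOH) consumed by the sample = 0.01890 - 0.002453 = 0.01645 mol.
n(KHC8H4O4) = 0.01645 / 1 = 0.01645 mol.
mass = 0.01645 mol x 204.22 g/mol = 3.36 g.

3.36 g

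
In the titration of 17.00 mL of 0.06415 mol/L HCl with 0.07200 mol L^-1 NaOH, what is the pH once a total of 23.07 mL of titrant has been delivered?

12.15

n(acid) = 0.06415 x 0.01700 = 0.001091 mol; n(NaOH) added = 0.07200 x 0.02307 = 0.001661 mol.
Base is in excess by 0.001661 - 0.001091 = 0.0005705 mol in a total volume of 0.04007 L.
[OH^-] = 0.0005705/0.04007 = 0.01424 M, so pOH = 1.85 and pH = 14.00 - 1.85 = 12.15.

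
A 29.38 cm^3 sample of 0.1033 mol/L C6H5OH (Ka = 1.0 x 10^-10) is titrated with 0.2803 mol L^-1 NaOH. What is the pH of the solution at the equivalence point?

11.44

n(C6H5OH) = 0.1033 x 0.02938 = 0.003035 mol; V(NaOH) at equivalence = 0.003035/0.2803 = 0.01083 L.
At equivalence all the acid is converted to C6H5O-; total volume = 0.02938 + 0.01083 = 0.04021 L, so [C6H5O-] = 0.003035/0.04021 = 0.07548 M.
Kb = Kw/Ka = 1.0e-14 / 1.0 x 10^-10 = 0.000100.
[OH^-] = sqrt(Kb x [C6H5O-]) = sqrt(0.000100 x 0.07548) = 0.00275 M.
pOH = 2.56, so pH = 14.00 - 2.56 = 11.44.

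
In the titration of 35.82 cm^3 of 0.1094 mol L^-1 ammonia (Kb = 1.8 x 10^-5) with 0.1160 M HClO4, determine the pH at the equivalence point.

5.25

n(NH3) = 0.1094 x 0.03582 = 0.003919 mol; V(HClO4) at equivalence = 0.003919/0.1160 = 0.03378 L.
At equivalence the base is fully converted to NH4+; total volume = 0.06960 L, so [NH4+] = 0.003919/0.06960 = 0.05630 M.
Ka(NH4+) = Kw/Kb = 1.0e-14 / 1.8 x 10^-5 = 5.56e-10.
[H^+] = sqrt(Ka x [NH4+]) = sqrt(5.56e-10 x 0.05630) = 5.59e-6 M.
pH = -log(5.59e-6) = 5.25.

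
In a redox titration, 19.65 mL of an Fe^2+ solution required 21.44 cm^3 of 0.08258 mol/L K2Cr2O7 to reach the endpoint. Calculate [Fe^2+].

0.541 M

n(K2Cr2O7) = 0.08258 x 0.02144 = 0.001771 mol.
From the balanced equation, 1 mol K2Cr2O7 reacts with 6 mol Fe^2+, so n(Fe^2+) = 0.001771 x 6/1 = 0.01062 mol.
[Fe^2+] = 0.01062 / 0.01965 L = 0.541 M.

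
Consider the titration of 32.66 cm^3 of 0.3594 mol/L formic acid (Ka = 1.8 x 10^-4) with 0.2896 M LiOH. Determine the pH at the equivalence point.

n(HCOOH) = 0.3594 x 0.03266 = 0.01174 mol; V(LiOH) at equivalence = 0.01174/0.2896 = 0.04053 L.
At equivalence all the acid is converted to HCOO-; total volume = 0.03266 + 0.04053 = 0.07319 L, so [HCOO-] = 0.01174/0.07319 = 0.1604 M.
Kb = Kw/Ka = 1.0e-14 / 1.8 x 10^-4 = 5.56e-11.
[OH^-] = sqrt(Kb x [HCOO-]) = sqrt(5.56e-11 x 0.1604) = 2.98e-6 M.
pOH = 5.53, so pH = 14.00 - 5.53 = 8.47.

8.47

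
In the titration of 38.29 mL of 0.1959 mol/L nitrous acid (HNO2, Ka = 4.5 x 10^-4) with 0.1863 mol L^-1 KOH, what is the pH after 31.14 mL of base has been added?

3.88

Initial n(HNO2) = 0.1959 x 0.03829 = 0.007501 mol.
n(KOH) added = 0.1863 x 0.03114 = 0.005801 mol, converting that many moles of HNO2 to NO2-.
Remaining n(HNO2) = 0.001700 mol; n(NO2-) = 0.005801 mol.
By Henderson-Hasselbalch, pH = pKa + log([A^-]/[HA]) = 3.35 + log(0.005801/0.001700) = 3.35 + (+0.53) = 3.88.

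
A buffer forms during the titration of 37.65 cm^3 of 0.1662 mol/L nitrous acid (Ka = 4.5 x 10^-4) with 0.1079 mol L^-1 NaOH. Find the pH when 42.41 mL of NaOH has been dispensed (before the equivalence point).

3.78

Initial n(HNO2) = 0.1662 x 0.03765 = 0.006257 mol.
n(NaOH) added = 0.1079 x 0.04241 = 0.004576 mol, converting that many moles of HNO2 to NO2-.
Remaining n(HNO2) = 0.001681 mol; n(NO2-) = 0.004576 mol.
By Henderson-Hasselbalch, pH = pKa + log([A^-]/[HA]) = 3.35 + log(0.004576/0.001681) = 3.35 + (+0.43) = 3.78.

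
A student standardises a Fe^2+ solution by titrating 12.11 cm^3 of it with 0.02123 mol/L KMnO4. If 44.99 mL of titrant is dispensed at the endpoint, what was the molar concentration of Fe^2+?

n(KMnO4) = 0.02123 x 0.04499 = 0.0009551 mol.
From the balanced equation, 1 mol KMnO4 reacts with 5 mol Fe^2+, so n(Fe^2+) = 0.0009551 x 5/1 = 0.004776 mol.
[Fe^2+] = 0.004776 / 0.01211 L = 0.394 M.

0.394 M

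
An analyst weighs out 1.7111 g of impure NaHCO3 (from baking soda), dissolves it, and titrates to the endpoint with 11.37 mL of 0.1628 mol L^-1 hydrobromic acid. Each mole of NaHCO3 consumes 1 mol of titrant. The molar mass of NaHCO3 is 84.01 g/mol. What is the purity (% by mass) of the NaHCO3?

n(HBr) = 0.1628 x 0.01137 = 0.001851 mol.
n(NaHCO3) = 0.001851 / 1 = 0.001851 mol.
mass of NaHCO3 = 0.001851 x 84.01 = 0.1555 g.
% purity = 0.1555 / 1.7111 x 100 = 9.09%.

9.09%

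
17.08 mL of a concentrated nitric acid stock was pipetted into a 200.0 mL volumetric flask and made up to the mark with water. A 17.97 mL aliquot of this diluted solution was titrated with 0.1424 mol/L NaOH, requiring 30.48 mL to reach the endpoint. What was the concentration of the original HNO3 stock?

n(NaOH) = 0.1424 x 0.03048 = 0.004340 mol.
n(HNO3) in the aliquot = 0.004340 mol.
[diluted HNO3] = 0.004340 / 0.01797 = 0.2415 M.
Dilution factor = 200.0/17.08 = 11.71, so [stock] = 0.2415 x 11.71 = 2.83 M.

2.83 M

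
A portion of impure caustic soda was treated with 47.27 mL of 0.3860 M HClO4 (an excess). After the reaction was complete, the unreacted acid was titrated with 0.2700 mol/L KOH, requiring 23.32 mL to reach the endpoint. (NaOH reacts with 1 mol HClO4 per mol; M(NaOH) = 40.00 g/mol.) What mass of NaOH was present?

0.478 g

Total n(HClO4) added = 0.3860 x 0.04727 = 0.01825 mol.
n(KOH) used = 0.2700 x 0.02332 = 0.006296 mol, which equals the excess n(HClO4).
So n(HClO4) consumed by the sample = 0.01825 - 0.006296 = 0.01195 mol.
n(NaOH) = 0.01195 / 1 = 0.01195 mol.
mass = 0.01195 mol x 40.00 g/mol = 0.478 g.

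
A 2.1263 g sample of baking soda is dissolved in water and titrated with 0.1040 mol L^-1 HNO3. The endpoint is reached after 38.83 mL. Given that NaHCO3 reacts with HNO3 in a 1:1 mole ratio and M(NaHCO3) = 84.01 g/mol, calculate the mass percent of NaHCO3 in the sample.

16.0%

n(HNO3) = 0.1040 x 0.03883 = 0.004038 mol.
n(NaHCO3) = 0.004038 / 1 = 0.004038 mol.
mass of NaHCO3 = 0.004038 x 84.01 = 0.3393 g.
% purity = 0.3393 / 2.1263 x 100 = 16.0%.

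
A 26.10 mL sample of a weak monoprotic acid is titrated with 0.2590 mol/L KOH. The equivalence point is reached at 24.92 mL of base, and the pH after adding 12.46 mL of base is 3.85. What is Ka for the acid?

1.4 x 10^-4

12.46 mL is half of the equivalence volume, so this is the half-equivalence point where [HA] = [A^-].
At half-equivalence pH = pKa, so pKa = 3.85.
Ka = 10^(-3.85) = 1.4 x 10^-4.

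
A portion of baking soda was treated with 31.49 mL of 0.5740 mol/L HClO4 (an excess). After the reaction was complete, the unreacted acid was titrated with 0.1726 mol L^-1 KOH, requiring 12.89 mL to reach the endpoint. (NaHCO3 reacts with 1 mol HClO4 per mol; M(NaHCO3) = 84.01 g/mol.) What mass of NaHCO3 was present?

Total n(HClO4) added = 0.5740 x 0.03149 = 0.01808 mol.
n(KOH) used = 0.1726 x 0.01289 = 0.002225 mol, which equals the excess n(HClO4).
So n(HClO4) consumed by the sample = 0.01808 - 0.002225 = 0.01585 mol.
n(NaHCO3) = 0.01585 / 1 = 0.01585 mol.
mass = 0.01585 mol x 84.01 g/mol = 1.33 g.

1.33 g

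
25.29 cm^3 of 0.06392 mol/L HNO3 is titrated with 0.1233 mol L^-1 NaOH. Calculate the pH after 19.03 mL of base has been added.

n(acid) = 0.06392 x 0.02529 = 0.001617 mol; n(NaOH) added = 0.1233 x 0.01903 = 0.002346 mol.
Base is in excess by 0.002346 - 0.001617 = 0.0007299 mol in a total volume of 0.04432 L.
[OH^-] = 0.0007299/0.04432 = 0.01647 M, so pOH = 1.78 and pH = 14.00 - 1.78 = 12.22.

12.22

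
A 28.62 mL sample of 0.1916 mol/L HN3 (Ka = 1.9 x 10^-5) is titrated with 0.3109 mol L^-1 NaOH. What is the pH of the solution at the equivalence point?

n(HN3) = 0.1916 x 0.02862 = 0.005484 mol; V(NaOH) at equivalence = 0.005484/0.3109 = 0.01764 L.
At equivalence all the acid is converted to N3-; total volume = 0.02862 + 0.01764 = 0.04626 L, so [N3-] = 0.005484/0.04626 = 0.1185 M.
Kb = Kw/Ka = 1.0e-14 / 1.9 x 10^-5 = 5.26e-10.
[OH^-] = sqrt(Kb x [N3-]) = sqrt(5.26e-10 x 0.1185) = 7.90e-6 M.
pOH = 5.10, so pH = 14.00 - 5.10 = 8.90.

8.90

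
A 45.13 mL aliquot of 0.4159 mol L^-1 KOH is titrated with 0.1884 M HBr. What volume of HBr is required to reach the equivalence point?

n(KOH) = 0.4159 mol/L x 0.04513 L = 0.01877 mol.
At equivalence n(HBr) = n(KOH) = 0.01877 mol.
V(HBr) = 0.01877 / 0.1884 = 0.09963 L = 99.6 mL.

99.6 mL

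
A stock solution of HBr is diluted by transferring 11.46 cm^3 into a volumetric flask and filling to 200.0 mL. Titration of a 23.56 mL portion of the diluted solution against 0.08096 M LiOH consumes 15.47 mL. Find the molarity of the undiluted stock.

n(LiOH) = 0.08096 x 0.01547 = 0.001252 mol.
n(HBr) in the aliquot = 0.001252 mol.
[diluted HBr] = 0.001252 / 0.02356 = 0.05316 M.
Dilution factor = 200.0/11.46 = 17.45, so [stock] = 0.05316 x 17.45 = 0.928 M.

0.928 M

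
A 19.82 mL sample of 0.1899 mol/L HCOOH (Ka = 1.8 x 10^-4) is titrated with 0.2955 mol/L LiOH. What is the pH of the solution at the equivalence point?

8.40

n(HCOOH) = 0.1899 x 0.01982 = 0.003764 mol; V(LiOH) at equivalence = 0.003764/0.2955 = 0.01274 L.
At equivalence all the acid is converted to HCOO-; total volume = 0.01982 + 0.01274 = 0.03256 L, so [HCOO-] = 0.003764/0.03256 = 0.1156 M.
Kb = Kw/Ka = 1.0e-14 / 1.8 x 10^-4 = 5.56e-11.
[OH^-] = sqrt(Kb x [HCOO-]) = sqrt(5.56e-11 x 0.1156) = 2.53e-6 M.
pOH = 5.60, so pH = 14.00 - 5.60 = 8.40.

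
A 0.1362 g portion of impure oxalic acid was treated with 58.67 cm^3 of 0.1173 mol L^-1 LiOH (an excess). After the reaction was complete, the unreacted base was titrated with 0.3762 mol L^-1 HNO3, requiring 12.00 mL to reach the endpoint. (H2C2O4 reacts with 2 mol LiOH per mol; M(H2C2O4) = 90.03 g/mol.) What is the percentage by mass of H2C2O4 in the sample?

78.3%

Total n(LiOH) added = 0.1173 x 0.05867 = 0.006882 mol.
n(HNO3) used = 0.3762 x 0.01200 = 0.004514 mol, which equals the excess n(LiOH).
So n(LiOH) consumed by the sample = 0.006882 - 0.004514 = 0.002368 mol.
n(H2C2O4) = 0.002368 / 2 = 0.001184 mol.
mass H2C2O4 = 0.001184 x 90.03 = 0.1066 g, so %H2C2O4 = 0.1066/0.1362 x 100 = 78.3%.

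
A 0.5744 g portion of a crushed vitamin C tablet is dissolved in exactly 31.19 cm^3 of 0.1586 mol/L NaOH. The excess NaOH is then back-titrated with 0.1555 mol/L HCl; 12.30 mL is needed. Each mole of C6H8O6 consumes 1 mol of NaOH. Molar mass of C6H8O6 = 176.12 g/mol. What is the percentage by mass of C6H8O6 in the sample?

93.0%

Total n(NaOH) added = 0.1586 x 0.03119 = 0.004947 mol.
n(HCl) used = 0.1555 x 0.01230 = 0.001913 mol, which equals the excess n(NaOH).
So n(NaOH) consumed by the sample = 0.004947 - 0.001913 = 0.003034 mol.
n(C6H8O6) = 0.003034 / 1 = 0.003034 mol.
mass C6H8O6 = 0.003034 x 176.12 = 0.5344 g, so %C6H8O6 = 0.5344/0.5744 x 100 = 93.0%.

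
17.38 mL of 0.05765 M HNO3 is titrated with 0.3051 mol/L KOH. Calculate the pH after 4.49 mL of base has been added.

12.23

n(acid) = 0.05765 x 0.01738 = 0.001002 mol; n(KOH) added = 0.3051 x 0.004490 = 0.001370 mol.
Base is in excess by 0.001370 - 0.001002 = 0.0003679 mol in a total volume of 0.02187 L.
[OH^-] = 0.0003679/0.02187 = 0.01682 M, so pOH = 1.77 and pH = 14.00 - 1.77 = 12.23.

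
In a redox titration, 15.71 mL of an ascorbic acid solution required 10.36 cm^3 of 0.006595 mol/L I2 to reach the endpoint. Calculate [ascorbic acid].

0.00435 M

n(I2) = 0.006595 x 0.01036 = 6.832e-5 mol.
From the balanced equation, 1 mol I2 reacts with 1 mol ascorbic acid, so n(ascorbic acid) = 6.832e-5 x 1/1 = 6.832e-5 mol.
[ascorbic acid] = 6.832e-5 / 0.01571 L = 0.00435 M.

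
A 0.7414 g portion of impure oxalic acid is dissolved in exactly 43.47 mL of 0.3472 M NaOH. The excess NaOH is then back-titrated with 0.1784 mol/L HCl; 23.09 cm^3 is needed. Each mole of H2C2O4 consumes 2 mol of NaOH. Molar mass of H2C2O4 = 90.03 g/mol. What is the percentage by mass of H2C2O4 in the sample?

Total n(NaOH) added = 0.3472 x 0.04347 = 0.01509 mol.
n(HCl) used = 0.1784 x 0.02309 = 0.004119 mol, which equals the excess n(NaOH).
So n(NaOH) consumed by the sample = 0.01509 - 0.004119 = 0.01097 mol.
n(H2C2O4) = 0.01097 / 2 = 0.005487 mol.
mass H2C2O4 = 0.005487 x 90.03 = 0.4940 g, so %H2C2O4 = 0.4940/0.7414 x 100 = 66.6%.

66.6%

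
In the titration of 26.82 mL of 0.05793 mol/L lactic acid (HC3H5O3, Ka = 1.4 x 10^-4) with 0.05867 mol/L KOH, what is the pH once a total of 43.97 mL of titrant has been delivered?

n(acid) = 0.05793 x 0.02682 = 0.001554 mol; n(KOH) added = 0.05867 x 0.04397 = 0.002580 mol.
Base is in excess by 0.002580 - 0.001554 = 0.001026 mol in a total volume of 0.07079 L.
[OH^-] = 0.001026/0.07079 = 0.01449 M, so pOH = 1.84 and pH = 14.00 - 1.84 = 12.16.

12.16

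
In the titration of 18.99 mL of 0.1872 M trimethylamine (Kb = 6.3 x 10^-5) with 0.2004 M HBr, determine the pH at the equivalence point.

5.41

n((CH3)3N) = 0.1872 x 0.01899 = 0.003555 mol; V(HBr) at equivalence = 0.003555/0.2004 = 0.01774 L.
At equivalence the base is fully converted to (CH3)3NH+; total volume = 0.03673 L, so [(CH3)3NH+] = 0.003555/0.03673 = 0.09679 M.
Ka((CH3)3NH+) = Kw/Kb = 1.0e-14 / 6.3 x 10^-5 = 1.59e-10.
[H^+] = sqrt(Ka x [(CH3)3NH+]) = sqrt(1.59e-10 x 0.09679) = 3.92e-6 M.
pH = -log(3.92e-6) = 5.41.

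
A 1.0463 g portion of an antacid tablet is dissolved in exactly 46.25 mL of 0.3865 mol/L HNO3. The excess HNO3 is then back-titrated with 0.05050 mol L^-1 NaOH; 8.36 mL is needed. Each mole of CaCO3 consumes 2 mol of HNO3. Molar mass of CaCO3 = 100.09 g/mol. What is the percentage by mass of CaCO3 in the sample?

Total n(HNO3) added = 0.3865 x 0.04625 = 0.01788 mol.
n(NaOH) used = 0.05050 x 0.008360 = 0.0004222 mol, which equals the excess n(HNO3).
So n(HNO3) consumed by the sample = 0.01788 - 0.0004222 = 0.01745 mol.
n(CaCO3) = 0.01745 / 2 = 0.008727 mol.
mass CaCO3 = 0.008727 x 100.09 = 0.8735 g, so %CaCO3 = 0.8735/1.0463 x 100 = 83.5%.

83.5%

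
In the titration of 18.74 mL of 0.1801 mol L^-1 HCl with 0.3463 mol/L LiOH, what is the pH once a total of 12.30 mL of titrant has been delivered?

n(acid) = 0.1801 x 0.01874 = 0.003375 mol; n(LiOH) added = 0.3463 x 0.01230 = 0.004259 mol.
Base is in excess by 0.004259 - 0.003375 = 0.0008844 mol in a total volume of 0.03104 L.
[OH^-] = 0.0008844/0.03104 = 0.02849 M, so pOH = 1.55 and pH = 14.00 - 1.55 = 12.45.

12.45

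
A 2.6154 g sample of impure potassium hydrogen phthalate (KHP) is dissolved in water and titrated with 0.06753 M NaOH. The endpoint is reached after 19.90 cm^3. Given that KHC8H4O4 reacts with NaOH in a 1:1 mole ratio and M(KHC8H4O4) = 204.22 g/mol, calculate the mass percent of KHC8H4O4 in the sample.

n(NaOH) = 0.06753 x 0.01990 = 0.001344 mol.
n(KHC8H4O4) = 0.001344 / 1 = 0.001344 mol.
mass of KHC8H4O4 = 0.001344 x 204.22 = 0.2744 g.
% purity = 0.2744 / 2.6154 x 100 = 10.5%.

10.5%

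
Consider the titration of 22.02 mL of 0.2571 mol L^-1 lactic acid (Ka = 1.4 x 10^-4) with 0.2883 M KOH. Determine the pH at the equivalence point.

8.49

n(HC3H5O3) = 0.2571 x 0.02202 = 0.005661 mol; V(KOH) at equivalence = 0.005661/0.2883 = 0.01964 L.
At equivalence all the acid is converted to C3H5O3-; total volume = 0.02202 + 0.01964 = 0.04166 L, so [C3H5O3-] = 0.005661/0.04166 = 0.1359 M.
Kb = Kw/Ka = 1.0e-14 / 1.4 x 10^-4 = 7.14e-11.
[OH^-] = sqrt(Kb x [C3H5O3-]) = sqrt(7.14e-11 x 0.1359) = 3.12e-6 M.
pOH = 5.51, so pH = 14.00 - 5.51 = 8.49.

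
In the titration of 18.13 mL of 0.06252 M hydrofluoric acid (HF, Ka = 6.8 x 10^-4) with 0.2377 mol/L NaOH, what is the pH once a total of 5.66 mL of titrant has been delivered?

11.95

n(acid) = 0.06252 x 0.01813 = 0.001133 mol; n(NaOH) added = 0.2377 x 0.005660 = 0.001345 mol.
Base is in excess by 0.001345 - 0.001133 = 0.0002119 mol in a total volume of 0.02379 L.
[OH^-] = 0.0002119/0.02379 = 0.008907 M, so pOH = 2.05 and pH = 14.00 - 2.05 = 11.95.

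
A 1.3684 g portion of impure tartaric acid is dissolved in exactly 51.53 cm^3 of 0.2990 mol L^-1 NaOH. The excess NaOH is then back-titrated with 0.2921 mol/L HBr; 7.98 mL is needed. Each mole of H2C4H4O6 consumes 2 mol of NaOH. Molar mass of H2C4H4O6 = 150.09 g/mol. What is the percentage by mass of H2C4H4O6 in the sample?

71.7%

Total n(NaOH) added = 0.2990 x 0.05153 = 0.01541 mol.
n(HBr) used = 0.2921 x 0.007980 = 0.002331 mol, which equals the excess n(NaOH).
So n(NaOH) consumed by the sample = 0.01541 - 0.002331 = 0.01308 mol.
n(H2C4H4O6) = 0.01308 / 2 = 0.006538 mol.
mass H2C4H4O6 = 0.006538 x 150.09 = 0.9813 g, so %H2C4H4O6 = 0.9813/1.3684 x 100 = 71.7%.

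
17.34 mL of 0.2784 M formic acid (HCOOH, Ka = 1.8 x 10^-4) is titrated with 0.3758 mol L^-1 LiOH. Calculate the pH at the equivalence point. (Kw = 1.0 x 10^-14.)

n(HCOOH) = 0.2784 x 0.01734 = 0.004827 mol; V(LiOH) at equivalence = 0.004827/0.3758 = 0.01285 L.
At equivalence all the acid is converted to HCOO-; total volume = 0.01734 + 0.01285 = 0.03019 L, so [HCOO-] = 0.004827/0.03019 = 0.1599 M.
Kb = Kw/Ka = 1.0e-14 / 1.8 x 10^-4 = 5.56e-11.
[OH^-] = sqrt(Kb x [HCOO-]) = sqrt(5.56e-11 x 0.1599) = 2.98e-6 M.
pOH = 5.53, so pH = 14.00 - 5.53 = 8.47.

8.47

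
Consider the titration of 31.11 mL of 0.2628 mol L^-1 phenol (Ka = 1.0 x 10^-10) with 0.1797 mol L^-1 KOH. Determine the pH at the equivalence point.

n(C6H5OH) = 0.2628 x 0.03111 = 0.008176 mol; V(KOH) at equivalence = 0.008176/0.1797 = 0.04550 L.
At equivalence all the acid is converted to C6H5O-; total volume = 0.03111 + 0.04550 = 0.07661 L, so [C6H5O-] = 0.008176/0.07661 = 0.1067 M.
Kb = Kw/Ka = 1.0e-14 / 1.0 x 10^-10 = 0.000100.
[OH^-] = sqrt(Kb x [C6H5O-]) = sqrt(0.000100 x 0.1067) = 0.00327 M.
pOH = 2.49, so pH = 14.00 - 2.49 = 11.51.

11.51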